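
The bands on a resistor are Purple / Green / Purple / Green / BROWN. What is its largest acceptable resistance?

Violet → 7 (first significant figure)
Green → 5 (second significant figure)
Violet → 7 (third significant figure)
Green → ×10^5 multiplier
Brown → ±1% tolerance
757 × 100000 = 75700000 Ω
Largest = 75700000 × (1 + 1/100) = 76457000 Ω.

76457000 Ω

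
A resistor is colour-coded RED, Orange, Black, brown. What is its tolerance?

±1%

The last band, brown, is the tolerance band.
Brown corresponds to ±1%.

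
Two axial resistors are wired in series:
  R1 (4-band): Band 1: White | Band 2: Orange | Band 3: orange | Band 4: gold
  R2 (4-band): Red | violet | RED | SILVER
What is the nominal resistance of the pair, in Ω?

95700 Ω

R1: white, orange → 93; orange ×10^3 → 93000 Ω.
R2: red, violet → 27; red ×10^2 → 2700 Ω.
Series: 93000 + 2700 = 95700 Ω.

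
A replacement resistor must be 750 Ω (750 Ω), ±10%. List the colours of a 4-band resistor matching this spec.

violet, green, brown, silver

750 Ω = 75 × 10^1.
7 → violet
5 → green
Multiplier 10^1 → brown.
±10% tolerance → silver.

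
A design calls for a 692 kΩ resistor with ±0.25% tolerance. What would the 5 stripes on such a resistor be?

blue, white, red, orange, blue

692000 Ω = 692 × 10^3.
6 → blue
9 → white
2 → red
Multiplier 10^3 → orange.
±0.25% tolerance → blue.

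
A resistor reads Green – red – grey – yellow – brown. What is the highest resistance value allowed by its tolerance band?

5332800 Ω

Green → 5 (first significant figure)
Red → 2 (second significant figure)
Grey → 8 (third significant figure)
Yellow → ×10^4 multiplier
Brown → ±1% tolerance
528 × 10000 = 5280000 Ω
Highest = 5280000 × (1 + 1/100) = 5332800 Ω.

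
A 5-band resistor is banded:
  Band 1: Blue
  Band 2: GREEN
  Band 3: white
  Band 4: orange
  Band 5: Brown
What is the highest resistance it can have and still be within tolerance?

Blue → 6 (first significant figure)
Green → 5 (second significant figure)
White → 9 (third significant figure)
Orange → ×10^3 multiplier
Brown → ±1% tolerance
659 × 1000 = 659000 Ω
Highest = 659000 × (1 + 1/100) = 665590 Ω.

665590 Ω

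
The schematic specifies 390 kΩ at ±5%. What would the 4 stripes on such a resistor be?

390000 Ω = 39 × 10^4.
3 → orange
9 → white
Multiplier 10^4 → yellow.
±5% tolerance → gold.

orange, white, yellow, gold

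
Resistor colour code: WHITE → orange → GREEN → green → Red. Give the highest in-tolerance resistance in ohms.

95370000 Ω

White → 9 (first significant figure)
Orange → 3 (second significant figure)
Green → 5 (third significant figure)
Green → ×10^5 multiplier
Red → ±2% tolerance
935 × 100000 = 93500000 Ω
Highest = 93500000 × (1 + 2/100) = 95370000 Ω.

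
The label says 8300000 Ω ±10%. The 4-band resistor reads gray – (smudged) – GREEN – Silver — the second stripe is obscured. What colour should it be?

orange

8300000 Ω = 83 × 10^5.
The second band gives digit 3 of the significand, and 3 is orange.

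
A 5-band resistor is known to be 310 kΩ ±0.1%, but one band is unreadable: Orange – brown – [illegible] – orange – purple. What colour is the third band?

310000 Ω = 310 × 10^3.
The third band gives digit 0 of the significand, and 0 is black.

black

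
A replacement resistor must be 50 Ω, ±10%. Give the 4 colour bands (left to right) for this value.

green, black, black, silver

50 Ω = 50 × 10^0.
5 → green
0 → black
Multiplier 10^0 → black.
±10% tolerance → silver.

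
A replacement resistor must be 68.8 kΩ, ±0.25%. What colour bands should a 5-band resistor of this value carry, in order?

68800 Ω = 688 × 10^2.
6 → blue
8 → grey
8 → grey
Multiplier 10^2 → red.
±0.25% tolerance → blue.

blue, grey, grey, red, blue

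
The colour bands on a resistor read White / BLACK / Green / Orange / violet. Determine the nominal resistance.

White → 9 (first significant figure)
Black → 0 (second significant figure)
Green → 5 (third significant figure)
Orange → ×10^3 multiplier
905 × 1000 = 905000 Ω

905000 Ω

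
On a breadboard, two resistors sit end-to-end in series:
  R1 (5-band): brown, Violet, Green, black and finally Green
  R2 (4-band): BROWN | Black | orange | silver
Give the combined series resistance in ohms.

R1: brown, violet, green → 175; black ×1 → 175 Ω.
R2: brown, black → 10; orange ×10^3 → 10000 Ω.
Series: 175 + 10000 = 10175 Ω.

10175 Ω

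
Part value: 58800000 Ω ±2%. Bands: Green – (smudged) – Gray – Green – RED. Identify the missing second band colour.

58800000 Ω = 588 × 10^5.
The second band gives digit 8 of the significand, and 8 is grey.

grey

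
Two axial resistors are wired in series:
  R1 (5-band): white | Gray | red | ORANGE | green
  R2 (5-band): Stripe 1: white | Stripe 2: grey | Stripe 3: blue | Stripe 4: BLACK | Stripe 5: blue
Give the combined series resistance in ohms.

982986 Ω

R1: white, grey, red → 982; orange ×10^3 → 982000 Ω.
R2: white, grey, blue → 986; black ×1 → 986 Ω.
Series: 982000 + 986 = 982986 Ω.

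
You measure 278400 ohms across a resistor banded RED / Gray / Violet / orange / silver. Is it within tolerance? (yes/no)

yes

Red → 2 (first significant figure)
Grey → 8 (second significant figure)
Violet → 7 (third significant figure)
Orange → ×10^3 multiplier
Silver → ±10% tolerance
287 × 1000 = 287000 Ω
Allowed range: 258300 Ω to 315700 Ω.
278400 ohms lies inside that range.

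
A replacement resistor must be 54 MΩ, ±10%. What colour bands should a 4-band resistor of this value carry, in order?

green, yellow, blue, silver

54000000 Ω = 54 × 10^6.
5 → green
4 → yellow
Multiplier 10^6 → blue.
±10% tolerance → silver.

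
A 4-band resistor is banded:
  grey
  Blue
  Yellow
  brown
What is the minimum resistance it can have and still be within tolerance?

851400 Ω

Grey → 8 (first significant figure)
Blue → 6 (second significant figure)
Yellow → ×10^4 multiplier
Brown → ±1% tolerance
86 × 10000 = 860000 Ω
Minimum = 860000 × (1 − 1/100) = 851400 Ω.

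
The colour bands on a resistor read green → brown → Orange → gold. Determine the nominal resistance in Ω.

51000 Ω

Green → 5 (first significant figure)
Brown → 1 (second significant figure)
Orange → ×10^3 multiplier
51 × 1000 = 51000 Ω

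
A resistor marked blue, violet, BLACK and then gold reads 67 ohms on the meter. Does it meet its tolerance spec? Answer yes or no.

Blue → 6 (first significant figure)
Violet → 7 (second significant figure)
Black → ×1 multiplier
Gold → ±5% tolerance
67 × 1 = 67 Ω
Allowed range: 63.65 Ω to 70.35 Ω.
67 ohms lies inside that range.

yes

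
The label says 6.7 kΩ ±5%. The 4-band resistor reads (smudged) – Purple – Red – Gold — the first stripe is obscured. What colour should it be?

6700 Ω = 67 × 10^2.
The first band gives digit 6 of the significand, and 6 is blue.

blue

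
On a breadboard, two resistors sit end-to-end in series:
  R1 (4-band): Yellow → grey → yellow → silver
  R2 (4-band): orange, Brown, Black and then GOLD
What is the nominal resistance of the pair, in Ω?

R1: yellow, grey → 48; yellow ×10^4 → 480000 Ω.
R2: orange, brown → 31; black ×1 → 31 Ω.
Series: 480000 + 31 = 480031 Ω.

480031 Ω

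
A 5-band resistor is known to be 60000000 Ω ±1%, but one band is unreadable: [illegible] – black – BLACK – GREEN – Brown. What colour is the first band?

blue

60000000 Ω = 600 × 10^5.
The first band gives digit 6 of the significand, and 6 is blue.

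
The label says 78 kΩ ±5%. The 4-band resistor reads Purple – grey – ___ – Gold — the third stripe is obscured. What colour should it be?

orange

78000 Ω = 78 × 10^3.
The third band is the multiplier, 10^3, which is orange.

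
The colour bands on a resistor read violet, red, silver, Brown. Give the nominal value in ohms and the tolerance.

0.72 Ω ±1%

Violet → 7 (first significant figure)
Red → 2 (second significant figure)
Silver → ×0.01 multiplier
Brown → ±1% tolerance
72 × 0.01 = 0.72 Ω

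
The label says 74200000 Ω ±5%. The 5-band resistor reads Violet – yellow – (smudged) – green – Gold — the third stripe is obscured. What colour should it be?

red

74200000 Ω = 742 × 10^5.
The third band gives digit 2 of the significand, and 2 is red.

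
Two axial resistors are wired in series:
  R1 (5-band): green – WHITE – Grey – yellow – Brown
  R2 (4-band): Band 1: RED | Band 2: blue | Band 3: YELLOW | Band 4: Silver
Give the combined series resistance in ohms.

6240000 Ω

R1: green, white, grey → 598; yellow ×10^4 → 5980000 Ω.
R2: red, blue → 26; yellow ×10^4 → 260000 Ω.
Series: 5980000 + 260000 = 6240000 Ω.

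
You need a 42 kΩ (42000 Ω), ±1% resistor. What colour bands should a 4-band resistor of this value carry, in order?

yellow, red, orange, brown

42000 Ω = 42 × 10^3.
4 → yellow
2 → red
Multiplier 10^3 → orange.
±1% tolerance → brown.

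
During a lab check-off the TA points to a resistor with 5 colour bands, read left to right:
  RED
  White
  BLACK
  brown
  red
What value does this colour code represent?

Red → 2 (first significant figure)
White → 9 (second significant figure)
Black → 0 (third significant figure)
Brown → ×10 multiplier
290 × 10 = 2900 Ω

2900 Ω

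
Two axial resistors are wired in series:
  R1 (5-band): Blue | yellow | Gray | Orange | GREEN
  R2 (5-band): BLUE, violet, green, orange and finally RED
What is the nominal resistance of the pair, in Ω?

1323000 Ω

R1: blue, yellow, grey → 648; orange ×10^3 → 648000 Ω.
R2: blue, violet, green → 675; orange ×10^3 → 675000 Ω.
Series: 648000 + 675000 = 1323000 Ω.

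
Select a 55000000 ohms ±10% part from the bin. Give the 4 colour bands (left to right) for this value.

green, green, blue, silver

55000000 Ω = 55 × 10^6.
5 → green
5 → green
Multiplier 10^6 → blue.
±10% tolerance → silver.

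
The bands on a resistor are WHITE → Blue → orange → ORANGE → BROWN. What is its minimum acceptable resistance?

White → 9 (first significant figure)
Blue → 6 (second significant figure)
Orange → 3 (third significant figure)
Orange → ×10^3 multiplier
Brown → ±1% tolerance
963 × 1000 = 963000 Ω
Minimum = 963000 × (1 − 1/100) = 953370 Ω.

953370 Ω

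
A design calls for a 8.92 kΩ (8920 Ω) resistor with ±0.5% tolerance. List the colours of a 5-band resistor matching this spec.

grey, white, red, brown, green

8920 Ω = 892 × 10^1.
8 → grey
9 → white
2 → red
Multiplier 10^1 → brown.
±0.5% tolerance → green.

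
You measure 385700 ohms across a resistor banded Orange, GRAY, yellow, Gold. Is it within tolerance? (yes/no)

Orange → 3 (first significant figure)
Grey → 8 (second significant figure)
Yellow → ×10^4 multiplier
Gold → ±5% tolerance
38 × 10000 = 380000 Ω
Allowed range: 361000 Ω to 399000 Ω.
385700 ohms lies inside that range.

yes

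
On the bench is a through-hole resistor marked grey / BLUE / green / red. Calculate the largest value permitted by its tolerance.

Grey → 8 (first significant figure)
Blue → 6 (second significant figure)
Green → ×10^5 multiplier
Red → ±2% tolerance
86 × 100000 = 8600000 Ω
Largest = 8600000 × (1 + 2/100) = 8772000 Ω.

8772000 Ω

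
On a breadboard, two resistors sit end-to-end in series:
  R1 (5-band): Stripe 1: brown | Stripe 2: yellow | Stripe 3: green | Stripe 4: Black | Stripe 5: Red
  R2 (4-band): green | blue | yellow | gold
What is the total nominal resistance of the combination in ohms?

R1: brown, yellow, green → 145; black ×1 → 145 Ω.
R2: green, blue → 56; yellow ×10^4 → 560000 Ω.
Series: 145 + 560000 = 560145 Ω.

560145 Ω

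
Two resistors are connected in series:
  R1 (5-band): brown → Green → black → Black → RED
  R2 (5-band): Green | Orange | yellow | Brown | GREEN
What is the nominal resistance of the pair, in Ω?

5490 Ω

R1: brown, green, black → 150; black ×1 → 150 Ω.
R2: green, orange, yellow → 534; brown ×10 → 5340 Ω.
Series: 150 + 5340 = 5490 Ω.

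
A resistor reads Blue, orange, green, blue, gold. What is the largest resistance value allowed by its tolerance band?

666750000 Ω

Blue → 6 (first significant figure)
Orange → 3 (second significant figure)
Green → 5 (third significant figure)
Blue → ×10^6 multiplier
Gold → ±5% tolerance
635 × 1000000 = 635000000 Ω
Largest = 635000000 × (1 + 5/100) = 666750000 Ω.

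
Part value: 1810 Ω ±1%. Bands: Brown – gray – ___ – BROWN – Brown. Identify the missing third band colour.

1810 Ω = 181 × 10^1.
The third band gives digit 1 of the significand, and 1 is brown.

brown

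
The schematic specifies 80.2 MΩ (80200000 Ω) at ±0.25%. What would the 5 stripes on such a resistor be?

grey, black, red, green, blue

80200000 Ω = 802 × 10^5.
8 → grey
0 → black
2 → red
Multiplier 10^5 → green.
±0.25% tolerance → blue.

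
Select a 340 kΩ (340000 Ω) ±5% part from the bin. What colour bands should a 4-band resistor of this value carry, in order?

orange, yellow, yellow, gold

340000 Ω = 34 × 10^4.
3 → orange
4 → yellow
Multiplier 10^4 → yellow.
±5% tolerance → gold.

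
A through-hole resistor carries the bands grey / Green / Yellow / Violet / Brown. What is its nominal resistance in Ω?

Grey → 8 (first significant figure)
Green → 5 (second significant figure)
Yellow → 4 (third significant figure)
Violet → ×10^7 multiplier
854 × 10000000 = 8540000000 Ω

8540000000 Ω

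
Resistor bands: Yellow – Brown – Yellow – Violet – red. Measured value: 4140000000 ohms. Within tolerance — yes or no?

yes

Yellow → 4 (first significant figure)
Brown → 1 (second significant figure)
Yellow → 4 (third significant figure)
Violet → ×10^7 multiplier
Red → ±2% tolerance
414 × 10000000 = 4140000000 Ω
Allowed range: 4057200000 Ω to 4222800000 Ω.
4140000000 ohms lies inside that range.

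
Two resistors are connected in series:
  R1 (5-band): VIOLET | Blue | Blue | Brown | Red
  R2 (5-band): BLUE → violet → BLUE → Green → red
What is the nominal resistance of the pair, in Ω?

R1: violet, blue, blue → 766; brown ×10 → 7660 Ω.
R2: blue, violet, blue → 676; green ×10^5 → 67600000 Ω.
Series: 7660 + 67600000 = 67607660 Ω.

67607660 Ω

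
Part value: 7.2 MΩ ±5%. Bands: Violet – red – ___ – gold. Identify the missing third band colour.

7200000 Ω = 72 × 10^5.
The third band is the multiplier, 10^5, which is green.

green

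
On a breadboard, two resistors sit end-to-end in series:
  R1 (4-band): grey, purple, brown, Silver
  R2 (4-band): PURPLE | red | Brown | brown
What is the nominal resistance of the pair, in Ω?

R1: grey, violet → 87; brown ×10 → 870 Ω.
R2: violet, red → 72; brown ×10 → 720 Ω.
Series: 870 + 720 = 1590 Ω.

1590 Ω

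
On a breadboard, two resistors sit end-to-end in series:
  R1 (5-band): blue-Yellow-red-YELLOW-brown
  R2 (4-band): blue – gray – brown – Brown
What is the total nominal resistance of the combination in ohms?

R1: blue, yellow, red → 642; yellow ×10^4 → 6420000 Ω.
R2: blue, grey → 68; brown ×10 → 680 Ω.
Series: 6420000 + 680 = 6420680 Ω.

6420680 Ω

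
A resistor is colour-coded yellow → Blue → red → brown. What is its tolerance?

The last band, brown, is the tolerance band.
Brown corresponds to ±1%.

±1%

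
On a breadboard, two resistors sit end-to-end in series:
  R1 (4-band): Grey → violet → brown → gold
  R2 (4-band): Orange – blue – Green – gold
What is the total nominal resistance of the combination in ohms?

3600870 Ω

R1: grey, violet → 87; brown ×10 → 870 Ω.
R2: orange, blue → 36; green ×10^5 → 3600000 Ω.
Series: 870 + 3600000 = 3600870 Ω.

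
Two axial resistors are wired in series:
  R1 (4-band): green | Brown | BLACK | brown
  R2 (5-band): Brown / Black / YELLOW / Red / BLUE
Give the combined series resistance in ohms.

R1: green, brown → 51; black ×1 → 51 Ω.
R2: brown, black, yellow → 104; red ×10^2 → 10400 Ω.
Series: 51 + 10400 = 10451 Ω.

10451 Ω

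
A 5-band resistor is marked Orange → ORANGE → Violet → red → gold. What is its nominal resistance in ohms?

33700 Ω

Orange → 3 (first significant figure)
Orange → 3 (second significant figure)
Violet → 7 (third significant figure)
Red → ×10^2 multiplier
337 × 100 = 33700 Ω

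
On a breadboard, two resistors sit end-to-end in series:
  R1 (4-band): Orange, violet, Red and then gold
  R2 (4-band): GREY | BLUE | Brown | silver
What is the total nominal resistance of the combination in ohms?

4560 Ω

R1: orange, violet → 37; red ×10^2 → 3700 Ω.
R2: grey, blue → 86; brown ×10 → 860 Ω.
Series: 3700 + 860 = 4560 Ω.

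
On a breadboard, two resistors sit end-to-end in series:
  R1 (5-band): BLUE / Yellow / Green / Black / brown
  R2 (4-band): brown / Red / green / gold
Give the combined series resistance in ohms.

R1: blue, yellow, green → 645; black ×1 → 645 Ω.
R2: brown, red → 12; green ×10^5 → 1200000 Ω.
Series: 645 + 1200000 = 1200645 Ω.

1200645 Ω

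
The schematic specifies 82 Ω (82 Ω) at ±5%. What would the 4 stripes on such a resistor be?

82 Ω = 82 × 10^0.
8 → grey
2 → red
Multiplier 10^0 → black.
±5% tolerance → gold.

grey, red, black, gold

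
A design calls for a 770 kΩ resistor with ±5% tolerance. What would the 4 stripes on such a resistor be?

770000 Ω = 77 × 10^4.
7 → violet
7 → violet
Multiplier 10^4 → yellow.
±5% tolerance → gold.

violet, violet, yellow, gold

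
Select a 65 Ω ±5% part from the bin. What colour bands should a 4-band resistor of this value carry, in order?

65 Ω = 65 × 10^0.
6 → blue
5 → green
Multiplier 10^0 → black.
±5% tolerance → gold.

blue, green, black, gold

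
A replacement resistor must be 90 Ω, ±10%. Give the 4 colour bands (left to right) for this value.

90 Ω = 90 × 10^0.
9 → white
0 → black
Multiplier 10^0 → black.
±10% tolerance → silver.

white, black, black, silver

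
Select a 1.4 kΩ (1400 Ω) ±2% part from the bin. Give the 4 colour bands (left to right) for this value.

1400 Ω = 14 × 10^2.
1 → brown
4 → yellow
Multiplier 10^2 → red.
±2% tolerance → red.

brown, yellow, red, red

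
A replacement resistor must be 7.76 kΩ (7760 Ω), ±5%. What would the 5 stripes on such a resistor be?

7760 Ω = 776 × 10^1.
7 → violet
7 → violet
6 → blue
Multiplier 10^1 → brown.
±5% tolerance → gold.

violet, violet, blue, brown, gold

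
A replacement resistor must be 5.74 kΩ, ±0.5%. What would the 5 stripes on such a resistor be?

5740 Ω = 574 × 10^1.
5 → green
7 → violet
4 → yellow
Multiplier 10^1 → brown.
±0.5% tolerance → green.

green, violet, yellow, brown, green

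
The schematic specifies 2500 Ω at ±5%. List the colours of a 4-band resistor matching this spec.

2500 Ω = 25 × 10^2.
2 → red
5 → green
Multiplier 10^2 → red.
±5% tolerance → gold.

red, green, red, gold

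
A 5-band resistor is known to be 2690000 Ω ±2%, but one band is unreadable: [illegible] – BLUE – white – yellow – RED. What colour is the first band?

red

2690000 Ω = 269 × 10^4.
The first band gives digit 2 of the significand, and 2 is red.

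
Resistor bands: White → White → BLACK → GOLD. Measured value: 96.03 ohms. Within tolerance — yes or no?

yes

White → 9 (first significant figure)
White → 9 (second significant figure)
Black → ×1 multiplier
Gold → ±5% tolerance
99 × 1 = 99 Ω
Allowed range: 94.05 Ω to 103.95 Ω.
96.03 ohms lies inside that range.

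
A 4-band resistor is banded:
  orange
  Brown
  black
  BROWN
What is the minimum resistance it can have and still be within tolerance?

Orange → 3 (first significant figure)
Brown → 1 (second significant figure)
Black → ×1 multiplier
Brown → ±1% tolerance
31 × 1 = 31 Ω
Minimum = 31 × (1 − 1/100) = 30.69 Ω.

30.69 Ω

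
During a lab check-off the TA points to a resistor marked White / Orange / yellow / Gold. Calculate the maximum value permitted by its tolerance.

976500 Ω

White → 9 (first significant figure)
Orange → 3 (second significant figure)
Yellow → ×10^4 multiplier
Gold → ±5% tolerance
93 × 10000 = 930000 Ω
Maximum = 930000 × (1 + 5/100) = 976500 Ω.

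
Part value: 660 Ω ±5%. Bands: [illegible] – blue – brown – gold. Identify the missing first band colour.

blue

660 Ω = 66 × 10^1.
The first band gives digit 6 of the significand, and 6 is blue.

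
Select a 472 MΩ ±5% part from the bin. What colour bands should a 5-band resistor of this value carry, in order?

yellow, violet, red, blue, gold

472000000 Ω = 472 × 10^6.
4 → yellow
7 → violet
2 → red
Multiplier 10^6 → blue.
±5% tolerance → gold.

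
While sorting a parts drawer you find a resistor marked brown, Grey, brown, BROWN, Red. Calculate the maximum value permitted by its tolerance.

Brown → 1 (first significant figure)
Grey → 8 (second significant figure)
Brown → 1 (third significant figure)
Brown → ×10 multiplier
Red → ±2% tolerance
181 × 10 = 1810 Ω
Maximum = 1810 × (1 + 2/100) = 1846.2 Ω.

1846.2 Ω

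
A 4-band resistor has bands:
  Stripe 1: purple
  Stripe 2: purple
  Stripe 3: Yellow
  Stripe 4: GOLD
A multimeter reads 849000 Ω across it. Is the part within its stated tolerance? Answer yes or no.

no

Violet → 7 (first significant figure)
Violet → 7 (second significant figure)
Yellow → ×10^4 multiplier
Gold → ±5% tolerance
77 × 10000 = 770000 Ω
Allowed range: 731500 Ω to 808500 Ω.
849000 Ω lies outside that range.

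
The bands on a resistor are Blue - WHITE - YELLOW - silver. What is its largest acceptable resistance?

Blue → 6 (first significant figure)
White → 9 (second significant figure)
Yellow → ×10^4 multiplier
Silver → ±10% tolerance
69 × 10000 = 690000 Ω
Largest = 690000 × (1 + 10/100) = 759000 Ω.

759000 Ω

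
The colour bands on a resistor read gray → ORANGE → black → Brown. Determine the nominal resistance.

Grey → 8 (first significant figure)
Orange → 3 (second significant figure)
Black → ×1 multiplier
83 × 1 = 83 Ω

83 Ω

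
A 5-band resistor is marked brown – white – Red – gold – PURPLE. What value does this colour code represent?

19.2 Ω

Brown → 1 (first significant figure)
White → 9 (second significant figure)
Red → 2 (third significant figure)
Gold → ×0.1 multiplier
192 × 0.1 = 19.2 Ω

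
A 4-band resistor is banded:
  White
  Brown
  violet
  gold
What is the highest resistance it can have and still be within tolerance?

White → 9 (first significant figure)
Brown → 1 (second significant figure)
Violet → ×10^7 multiplier
Gold → ±5% tolerance
91 × 10000000 = 910000000 Ω
Highest = 910000000 × (1 + 5/100) = 955500000 Ω.

955500000 Ω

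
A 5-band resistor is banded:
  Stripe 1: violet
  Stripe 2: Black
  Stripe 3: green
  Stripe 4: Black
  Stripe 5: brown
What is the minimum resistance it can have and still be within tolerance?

Violet → 7 (first significant figure)
Black → 0 (second significant figure)
Green → 5 (third significant figure)
Black → ×1 multiplier
Brown → ±1% tolerance
705 × 1 = 705 Ω
Minimum = 705 × (1 − 1/100) = 697.95 Ω.

697.95 Ω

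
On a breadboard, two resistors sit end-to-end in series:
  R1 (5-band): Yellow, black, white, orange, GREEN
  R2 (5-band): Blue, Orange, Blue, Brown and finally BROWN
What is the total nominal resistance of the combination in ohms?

415360 Ω

R1: yellow, black, white → 409; orange ×10^3 → 409000 Ω.
R2: blue, orange, blue → 636; brown ×10 → 6360 Ω.
Series: 409000 + 6360 = 415360 Ω.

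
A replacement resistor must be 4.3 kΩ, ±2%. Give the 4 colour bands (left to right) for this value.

4300 Ω = 43 × 10^2.
4 → yellow
3 → orange
Multiplier 10^2 → red.
±2% tolerance → red.

yellow, orange, red, red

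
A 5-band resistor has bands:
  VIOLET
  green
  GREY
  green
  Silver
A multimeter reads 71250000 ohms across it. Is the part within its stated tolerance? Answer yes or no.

yes

Violet → 7 (first significant figure)
Green → 5 (second significant figure)
Grey → 8 (third significant figure)
Green → ×10^5 multiplier
Silver → ±10% tolerance
758 × 100000 = 75800000 Ω
Allowed range: 68220000 Ω to 83380000 Ω.
71250000 ohms lies inside that range.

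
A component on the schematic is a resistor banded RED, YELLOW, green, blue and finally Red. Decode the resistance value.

Red → 2 (first significant figure)
Yellow → 4 (second significant figure)
Green → 5 (third significant figure)
Blue → ×10^6 multiplier
245 × 1000000 = 245000000 Ω

245000000 Ω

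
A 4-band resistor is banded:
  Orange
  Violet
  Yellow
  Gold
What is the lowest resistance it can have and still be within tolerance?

Orange → 3 (first significant figure)
Violet → 7 (second significant figure)
Yellow → ×10^4 multiplier
Gold → ±5% tolerance
37 × 10000 = 370000 Ω
Lowest = 370000 × (1 − 5/100) = 351500 Ω.

351500 Ω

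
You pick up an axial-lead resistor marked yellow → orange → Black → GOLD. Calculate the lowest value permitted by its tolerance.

40.85 Ω

Yellow → 4 (first significant figure)
Orange → 3 (second significant figure)
Black → ×1 multiplier
Gold → ±5% tolerance
43 × 1 = 43 Ω
Lowest = 43 × (1 − 5/100) = 40.85 Ω.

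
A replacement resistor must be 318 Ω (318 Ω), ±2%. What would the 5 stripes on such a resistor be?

orange, brown, grey, black, red

318 Ω = 318 × 10^0.
3 → orange
1 → brown
8 → grey
Multiplier 10^0 → black.
±2% tolerance → red.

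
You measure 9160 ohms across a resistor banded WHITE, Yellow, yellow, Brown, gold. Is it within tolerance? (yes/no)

yes

White → 9 (first significant figure)
Yellow → 4 (second significant figure)
Yellow → 4 (third significant figure)
Brown → ×10 multiplier
Gold → ±5% tolerance
944 × 10 = 9440 Ω
Allowed range: 8968 Ω to 9912 Ω.
9160 ohms lies inside that range.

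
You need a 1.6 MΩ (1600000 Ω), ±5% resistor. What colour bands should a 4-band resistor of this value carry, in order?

1600000 Ω = 16 × 10^5.
1 → brown
6 → blue
Multiplier 10^5 → green.
±5% tolerance → gold.

brown, blue, green, gold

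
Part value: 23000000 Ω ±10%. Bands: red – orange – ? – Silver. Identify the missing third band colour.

23000000 Ω = 23 × 10^6.
The third band is the multiplier, 10^6, which is blue.

blue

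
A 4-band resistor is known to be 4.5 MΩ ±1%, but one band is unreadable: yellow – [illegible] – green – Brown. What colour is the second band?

green

4500000 Ω = 45 × 10^5.
The second band gives digit 5 of the significand, and 5 is green.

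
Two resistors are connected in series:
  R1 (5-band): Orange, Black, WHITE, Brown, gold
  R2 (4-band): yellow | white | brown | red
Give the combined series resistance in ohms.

3580 Ω

R1: orange, black, white → 309; brown ×10 → 3090 Ω.
R2: yellow, white → 49; brown ×10 → 490 Ω.
Series: 3090 + 490 = 3580 Ω.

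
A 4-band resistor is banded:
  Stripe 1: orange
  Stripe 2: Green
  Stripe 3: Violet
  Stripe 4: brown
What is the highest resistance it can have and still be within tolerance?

353500000 Ω

Orange → 3 (first significant figure)
Green → 5 (second significant figure)
Violet → ×10^7 multiplier
Brown → ±1% tolerance
35 × 10000000 = 350000000 Ω
Highest = 350000000 × (1 + 1/100) = 353500000 Ω.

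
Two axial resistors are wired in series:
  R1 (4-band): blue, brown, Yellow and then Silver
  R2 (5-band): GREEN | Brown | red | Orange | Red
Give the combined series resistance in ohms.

1122000 Ω

R1: blue, brown → 61; yellow ×10^4 → 610000 Ω.
R2: green, brown, red → 512; orange ×10^3 → 512000 Ω.
Series: 610000 + 512000 = 1122000 Ω.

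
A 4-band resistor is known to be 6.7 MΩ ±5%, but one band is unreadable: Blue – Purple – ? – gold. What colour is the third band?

6700000 Ω = 67 × 10^5.
The third band is the multiplier, 10^5, which is green.

green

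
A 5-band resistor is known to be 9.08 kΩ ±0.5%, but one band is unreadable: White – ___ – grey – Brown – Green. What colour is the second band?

9080 Ω = 908 × 10^1.
The second band gives digit 0 of the significand, and 0 is black.

black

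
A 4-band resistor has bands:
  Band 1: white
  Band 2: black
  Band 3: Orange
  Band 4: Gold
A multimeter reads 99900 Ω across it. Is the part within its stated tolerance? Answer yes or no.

White → 9 (first significant figure)
Black → 0 (second significant figure)
Orange → ×10^3 multiplier
Gold → ±5% tolerance
90 × 1000 = 90000 Ω
Allowed range: 85500 Ω to 94500 Ω.
99900 Ω lies outside that range.

no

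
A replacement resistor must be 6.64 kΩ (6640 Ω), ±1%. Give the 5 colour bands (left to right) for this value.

blue, blue, yellow, brown, brown

6640 Ω = 664 × 10^1.
6 → blue
6 → blue
4 → yellow
Multiplier 10^1 → brown.
±1% tolerance → brown.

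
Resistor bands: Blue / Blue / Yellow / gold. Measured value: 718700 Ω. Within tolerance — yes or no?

no

Blue → 6 (first significant figure)
Blue → 6 (second significant figure)
Yellow → ×10^4 multiplier
Gold → ±5% tolerance
66 × 10000 = 660000 Ω
Allowed range: 627000 Ω to 693000 Ω.
718700 Ω lies outside that range.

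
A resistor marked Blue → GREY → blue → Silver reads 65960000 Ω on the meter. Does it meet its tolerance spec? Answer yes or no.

Blue → 6 (first significant figure)
Grey → 8 (second significant figure)
Blue → ×10^6 multiplier
Silver → ±10% tolerance
68 × 1000000 = 68000000 Ω
Allowed range: 61200000 Ω to 74800000 Ω.
65960000 Ω lies inside that range.

yes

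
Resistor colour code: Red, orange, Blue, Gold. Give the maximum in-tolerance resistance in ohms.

Red → 2 (first significant figure)
Orange → 3 (second significant figure)
Blue → ×10^6 multiplier
Gold → ±5% tolerance
23 × 1000000 = 23000000 Ω
Maximum = 23000000 × (1 + 5/100) = 24150000 Ω.

24150000 Ω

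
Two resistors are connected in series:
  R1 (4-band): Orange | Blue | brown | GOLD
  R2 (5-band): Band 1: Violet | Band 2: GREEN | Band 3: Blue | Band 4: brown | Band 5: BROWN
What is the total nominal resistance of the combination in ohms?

7920 Ω

R1: orange, blue → 36; brown ×10 → 360 Ω.
R2: violet, green, blue → 756; brown ×10 → 7560 Ω.
Series: 360 + 7560 = 7920 Ω.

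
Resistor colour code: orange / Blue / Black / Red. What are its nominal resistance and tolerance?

Orange → 3 (first significant figure)
Blue → 6 (second significant figure)
Black → ×1 multiplier
Red → ±2% tolerance
36 × 1 = 36 Ω

36 Ω ±2%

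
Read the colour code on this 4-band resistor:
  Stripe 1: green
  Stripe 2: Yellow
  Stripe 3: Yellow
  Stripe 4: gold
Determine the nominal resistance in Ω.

Green → 5 (first significant figure)
Yellow → 4 (second significant figure)
Yellow → ×10^4 multiplier
54 × 10000 = 540000 Ω

540000 Ω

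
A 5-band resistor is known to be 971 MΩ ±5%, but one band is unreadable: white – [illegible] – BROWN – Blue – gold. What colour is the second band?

971000000 Ω = 971 × 10^6.
The second band gives digit 7 of the significand, and 7 is violet.

violet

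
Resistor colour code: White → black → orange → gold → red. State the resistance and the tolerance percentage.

White → 9 (first significant figure)
Black → 0 (second significant figure)
Orange → 3 (third significant figure)
Gold → ×0.1 multiplier
Red → ±2% tolerance
903 × 0.1 = 90.3 Ω

90.3 Ω ±2%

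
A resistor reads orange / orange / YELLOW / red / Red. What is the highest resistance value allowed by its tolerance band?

34068 Ω

Orange → 3 (first significant figure)
Orange → 3 (second significant figure)
Yellow → 4 (third significant figure)
Red → ×10^2 multiplier
Red → ±2% tolerance
334 × 100 = 33400 Ω
Highest = 33400 × (1 + 2/100) = 34068 Ω.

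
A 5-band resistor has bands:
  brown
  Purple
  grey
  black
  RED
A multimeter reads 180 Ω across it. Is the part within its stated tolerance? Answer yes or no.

yes

Brown → 1 (first significant figure)
Violet → 7 (second significant figure)
Grey → 8 (third significant figure)
Black → ×1 multiplier
Red → ±2% tolerance
178 × 1 = 178 Ω
Allowed range: 174.44 Ω to 181.56 Ω.
180 Ω lies inside that range.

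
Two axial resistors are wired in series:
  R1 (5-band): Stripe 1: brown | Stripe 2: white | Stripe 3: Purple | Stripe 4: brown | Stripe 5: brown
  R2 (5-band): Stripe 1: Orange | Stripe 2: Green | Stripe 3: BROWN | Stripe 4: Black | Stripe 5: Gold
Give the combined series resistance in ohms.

2321 Ω

R1: brown, white, violet → 197; brown ×10 → 1970 Ω.
R2: orange, green, brown → 351; black ×1 → 351 Ω.
Series: 1970 + 351 = 2321 Ω.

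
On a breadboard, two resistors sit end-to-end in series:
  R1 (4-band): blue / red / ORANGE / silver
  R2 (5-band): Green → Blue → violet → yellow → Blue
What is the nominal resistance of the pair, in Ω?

5732000 Ω

R1: blue, red → 62; orange ×10^3 → 62000 Ω.
R2: green, blue, violet → 567; yellow ×10^4 → 5670000 Ω.
Series: 62000 + 5670000 = 5732000 Ω.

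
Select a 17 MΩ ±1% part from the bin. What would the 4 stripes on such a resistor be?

17000000 Ω = 17 × 10^6.
1 → brown
7 → violet
Multiplier 10^6 → blue.
±1% tolerance → brown.

brown, violet, blue, brown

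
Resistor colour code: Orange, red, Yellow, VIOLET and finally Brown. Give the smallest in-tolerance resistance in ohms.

3207600000 Ω

Orange → 3 (first significant figure)
Red → 2 (second significant figure)
Yellow → 4 (third significant figure)
Violet → ×10^7 multiplier
Brown → ±1% tolerance
324 × 10000000 = 3240000000 Ω
Smallest = 3240000000 × (1 − 1/100) = 3207600000 Ω.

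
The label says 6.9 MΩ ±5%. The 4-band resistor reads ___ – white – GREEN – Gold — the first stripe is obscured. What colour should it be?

blue

6900000 Ω = 69 × 10^5.
The first band gives digit 6 of the significand, and 6 is blue.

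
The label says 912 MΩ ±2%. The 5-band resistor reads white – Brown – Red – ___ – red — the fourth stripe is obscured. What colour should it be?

912000000 Ω = 912 × 10^6.
The fourth band is the multiplier, 10^6, which is blue.

blue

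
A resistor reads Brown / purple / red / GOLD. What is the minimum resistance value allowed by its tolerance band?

Brown → 1 (first significant figure)
Violet → 7 (second significant figure)
Red → ×10^2 multiplier
Gold → ±5% tolerance
17 × 100 = 1700 Ω
Minimum = 1700 × (1 − 5/100) = 1615 Ω.

1615 Ω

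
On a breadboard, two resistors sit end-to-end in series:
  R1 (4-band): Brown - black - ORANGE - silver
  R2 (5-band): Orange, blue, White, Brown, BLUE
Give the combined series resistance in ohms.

13690 Ω

R1: brown, black → 10; orange ×10^3 → 10000 Ω.
R2: orange, blue, white → 369; brown ×10 → 3690 Ω.
Series: 10000 + 3690 = 13690 Ω.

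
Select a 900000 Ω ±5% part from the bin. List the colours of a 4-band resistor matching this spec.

white, black, yellow, gold

900000 Ω = 90 × 10^4.
9 → white
0 → black
Multiplier 10^4 → yellow.
±5% tolerance → gold.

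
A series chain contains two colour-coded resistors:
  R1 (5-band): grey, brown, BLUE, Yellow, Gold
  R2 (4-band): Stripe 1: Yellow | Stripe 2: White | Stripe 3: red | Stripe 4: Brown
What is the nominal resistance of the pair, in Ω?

8164900 Ω

R1: grey, brown, blue → 816; yellow ×10^4 → 8160000 Ω.
R2: yellow, white → 49; red ×10^2 → 4900 Ω.
Series: 8160000 + 4900 = 8164900 Ω.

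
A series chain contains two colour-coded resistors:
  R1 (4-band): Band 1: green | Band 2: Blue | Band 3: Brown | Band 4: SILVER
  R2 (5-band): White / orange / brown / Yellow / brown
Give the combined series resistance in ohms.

R1: green, blue → 56; brown ×10 → 560 Ω.
R2: white, orange, brown → 931; yellow ×10^4 → 9310000 Ω.
Series: 560 + 9310000 = 9310560 Ω.

9310560 Ω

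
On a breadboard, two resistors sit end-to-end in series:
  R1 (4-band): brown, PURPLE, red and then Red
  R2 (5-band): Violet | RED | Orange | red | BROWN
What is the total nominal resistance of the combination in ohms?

74000 Ω

R1: brown, violet → 17; red ×10^2 → 1700 Ω.
R2: violet, red, orange → 723; red ×10^2 → 72300 Ω.
Series: 1700 + 72300 = 74000 Ω.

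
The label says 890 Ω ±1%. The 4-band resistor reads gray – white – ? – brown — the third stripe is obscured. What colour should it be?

890 Ω = 89 × 10^1.
The third band is the multiplier, 10^1, which is brown.

brown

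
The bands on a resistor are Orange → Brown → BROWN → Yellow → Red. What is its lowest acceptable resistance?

3047800 Ω

Orange → 3 (first significant figure)
Brown → 1 (second significant figure)
Brown → 1 (third significant figure)
Yellow → ×10^4 multiplier
Red → ±2% tolerance
311 × 10000 = 3110000 Ω
Lowest = 3110000 × (1 − 2/100) = 3047800 Ω.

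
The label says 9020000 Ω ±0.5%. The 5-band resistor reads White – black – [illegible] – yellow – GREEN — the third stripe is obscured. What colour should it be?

red

9020000 Ω = 902 × 10^4.
The third band gives digit 2 of the significand, and 2 is red.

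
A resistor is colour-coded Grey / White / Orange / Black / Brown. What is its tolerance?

±1%

The last band, brown, is the tolerance band.
Brown corresponds to ±1%.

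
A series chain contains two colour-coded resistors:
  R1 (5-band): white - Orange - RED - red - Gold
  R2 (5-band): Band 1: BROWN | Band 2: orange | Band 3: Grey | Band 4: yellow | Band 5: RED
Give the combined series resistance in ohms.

R1: white, orange, red → 932; red ×10^2 → 93200 Ω.
R2: brown, orange, grey → 138; yellow ×10^4 → 1380000 Ω.
Series: 93200 + 1380000 = 1473200 Ω.

1473200 Ω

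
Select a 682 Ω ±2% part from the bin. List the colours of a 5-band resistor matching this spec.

blue, grey, red, black, red

682 Ω = 682 × 10^0.
6 → blue
8 → grey
2 → red
Multiplier 10^0 → black.
±2% tolerance → red.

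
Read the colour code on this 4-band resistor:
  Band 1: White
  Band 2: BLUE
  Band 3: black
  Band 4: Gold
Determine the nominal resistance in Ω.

96 Ω

White → 9 (first significant figure)
Blue → 6 (second significant figure)
Black → ×1 multiplier
96 × 1 = 96 Ω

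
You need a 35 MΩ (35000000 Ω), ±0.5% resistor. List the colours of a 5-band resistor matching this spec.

orange, green, black, green, green

35000000 Ω = 350 × 10^5.
3 → orange
5 → green
0 → black
Multiplier 10^5 → green.
±0.5% tolerance → green.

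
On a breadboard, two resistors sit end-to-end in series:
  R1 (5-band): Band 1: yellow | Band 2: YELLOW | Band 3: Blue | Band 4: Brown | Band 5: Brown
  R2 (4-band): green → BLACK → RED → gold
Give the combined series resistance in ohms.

9460 Ω

R1: yellow, yellow, blue → 446; brown ×10 → 4460 Ω.
R2: green, black → 50; red ×10^2 → 5000 Ω.
Series: 4460 + 5000 = 9460 Ω.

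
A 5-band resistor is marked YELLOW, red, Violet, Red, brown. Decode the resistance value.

Yellow → 4 (first significant figure)
Red → 2 (second significant figure)
Violet → 7 (third significant figure)
Red → ×10^2 multiplier
427 × 100 = 42700 Ω

42700 Ω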